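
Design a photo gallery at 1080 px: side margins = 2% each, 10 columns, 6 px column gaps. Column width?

Each margin = 2% of 1080 = 21.6 px; content = 1080 − 2·21.6 = 1036.8 px.
10 columns + 9 column gaps: 10c + 9·6 = 1036.8.
10c = 1036.8 − 54 = 982.8, so c = 98.28 px.

98.28 px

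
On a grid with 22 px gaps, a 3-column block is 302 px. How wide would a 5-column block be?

302 − 2·22 = 258; ÷3 gives c = 86 px.
Span of 5: 5·86 + 4·22 = 430 + 88 = 518 px.

518 px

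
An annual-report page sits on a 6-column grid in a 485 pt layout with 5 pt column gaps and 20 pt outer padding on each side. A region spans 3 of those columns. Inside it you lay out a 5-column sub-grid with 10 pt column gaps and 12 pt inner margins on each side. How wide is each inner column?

31.2 pt

Subtract both margins: 485 − 2·20 = 445 pt.
6c + 5·5 = 445 → 6c = 420 → c = 70 pt.
Span of 3: 3·70 + 2·5 = 210 + 10 = 220 pt.
Inner content = 220 − 2·12 = 196 pt.
196 − 4·10 = 156; ÷5 gives d = 31.2 pt.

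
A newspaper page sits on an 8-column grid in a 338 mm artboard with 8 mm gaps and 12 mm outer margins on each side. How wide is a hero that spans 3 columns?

112.75 mm

Inside the margins: 338 − 24 = 314 mm.
8c + 7·8 = 314 → 8c = 258 → c = 32.25 mm.
Span of 3: 3·32.25 + 2·8 = 96.75 + 16 = 112.75 mm.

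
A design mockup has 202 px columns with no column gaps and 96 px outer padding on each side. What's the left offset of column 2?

298 px

Column 2 starts at margin + 1·(column + gutter) = 96 + 1·202 = 298 px.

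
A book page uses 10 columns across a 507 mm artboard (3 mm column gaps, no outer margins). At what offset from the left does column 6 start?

507 − 9·3 = 480; ÷10 gives c = 48 mm.
No margin, so column 6 starts at 5·(column + gutter) = 5·51 = 255 mm.

255 mm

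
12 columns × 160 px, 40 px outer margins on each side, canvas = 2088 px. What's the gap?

8 px

Content width = 2088 − 2·40 = 2008 px.
Columns use 1920 px, leaving 88 px across 11 gaps = 8 px each.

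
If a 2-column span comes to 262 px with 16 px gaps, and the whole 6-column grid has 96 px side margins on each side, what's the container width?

2c + 1·16 = 262 → 2c = 246 → c = 123 px.
Container = 2·96 + 6·123 + 5·16 = 192 + 738 + 80 = 1010 px.

1010 px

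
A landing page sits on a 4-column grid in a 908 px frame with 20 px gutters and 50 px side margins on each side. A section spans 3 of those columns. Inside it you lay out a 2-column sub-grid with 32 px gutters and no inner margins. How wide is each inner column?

284.5 px

Take off 100 px of margins, leaving 808 px.
Subtracting 3 gutters of 20 leaves 748 for 4 columns, so c = 187 px.
3 columns plus 2 gutters: 561 + 40 = 601 px.
Subtracting 1 gutter of 32 leaves 569 for 2 columns, so d = 284.5 px.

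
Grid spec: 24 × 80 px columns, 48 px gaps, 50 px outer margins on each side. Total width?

Container = 2·50 + 24·80 + 23·48 = 100 + 1920 + 1104 = 3124 px.

3124 px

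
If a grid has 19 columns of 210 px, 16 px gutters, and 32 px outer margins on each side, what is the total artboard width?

4342 px

Adding margins, columns and gutters: 64 + 3990 + 288 = 4342 px.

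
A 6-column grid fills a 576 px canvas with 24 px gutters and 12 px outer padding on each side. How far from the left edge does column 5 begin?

396 px

Subtract both margins: 576 − 2·12 = 552 px.
6 columns + 5 gutters: 6c + 5·24 = 552.
6c = 552 − 120 = 432, so c = 72 px.
Before column 5: the margin + 4 columns + 4 gutters.
Offset = 12 + 4·(72 + 24) = 12 + 384 = 396 px.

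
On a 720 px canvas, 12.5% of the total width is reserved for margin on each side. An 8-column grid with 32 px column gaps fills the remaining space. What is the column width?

Margins: 12.5% × 720 = 90 px each, so content = 720 − 180 = 540 px.
8 columns + 7 column gaps: 8c + 7·32 = 540.
8c = 540 − 224 = 316, so c = 39.5 px.

39.5 px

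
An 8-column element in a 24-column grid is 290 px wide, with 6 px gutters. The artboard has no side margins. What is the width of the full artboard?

882 px

8c + 7·6 = 290 → 8c = 248 → c = 31 px.
Summing: 744 + 138 = 882 px.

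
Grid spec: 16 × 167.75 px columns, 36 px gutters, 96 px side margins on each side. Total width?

3416 px

Total width: 2·96 + 16·167.75 + 15·36 = 3416 px.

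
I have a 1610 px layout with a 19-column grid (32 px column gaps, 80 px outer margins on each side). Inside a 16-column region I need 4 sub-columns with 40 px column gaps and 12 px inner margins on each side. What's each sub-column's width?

Subtract both margins: 1610 − 2·80 = 1450 px.
1450 − 18·32 = 874; ÷19 gives c = 46 px.
16-column span = 16·46 + 15·32 = 1216 px.
Inner content = 1216 − 2·12 = 1192 px.
4 columns + 3 column gaps: 4d + 3·40 = 1192.
4d = 1192 − 120 = 1072, so d = 268 px.

268 px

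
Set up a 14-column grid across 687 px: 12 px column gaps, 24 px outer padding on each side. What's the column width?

Content width = 687 − 2·24 = 639 px.
Subtracting 13 column gaps of 12 leaves 483 for 14 columns, so c = 34.5 px.

34.5 px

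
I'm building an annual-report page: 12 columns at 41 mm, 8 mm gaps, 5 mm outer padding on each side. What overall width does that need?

Total width: 2·5 + 12·41 + 11·8 = 590 mm.

590 mm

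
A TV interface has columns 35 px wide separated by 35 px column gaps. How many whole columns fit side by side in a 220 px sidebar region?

k columns need k·35 + (k−1)·35 = k·70 − 35.
k·70 − 35 ≤ 220 → k ≤ 255 / 70 ≈ 3.64, so k = 3.

3 columns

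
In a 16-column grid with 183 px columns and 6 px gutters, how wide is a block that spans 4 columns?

750 px

Span of 4: 4·183 + 3·6 = 732 + 18 = 750 px.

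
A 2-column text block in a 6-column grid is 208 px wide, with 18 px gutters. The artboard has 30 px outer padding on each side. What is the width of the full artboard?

720 px

2 columns + 1 gutter: 2c + 1·18 = 208.
2c = 208 − 18 = 190, so c = 95 px.
Adding margins, columns and gutters: 60 + 570 + 90 = 720 px.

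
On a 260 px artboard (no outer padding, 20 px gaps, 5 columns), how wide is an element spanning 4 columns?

204 px

5 columns + 4 gaps: 5c + 4·20 = 260.
5c = 260 − 80 = 180, so c = 36 px.
Span of 4: 4·36 + 3·20 = 144 + 60 = 204 px.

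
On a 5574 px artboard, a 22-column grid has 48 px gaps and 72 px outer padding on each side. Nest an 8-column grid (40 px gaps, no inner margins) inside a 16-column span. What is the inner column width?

457 px

Subtract both margins: 5574 − 2·72 = 5430 px.
22 columns + 21 gaps: 22c + 21·48 = 5430.
22c = 5430 − 1008 = 4422, so c = 201 px.
16-column span = 16·201 + 15·48 = 3936 px.
Subtracting 7 gaps of 40 leaves 3656 for 8 columns, so d = 457 px.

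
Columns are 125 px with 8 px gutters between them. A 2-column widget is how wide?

258 px

2 columns plus 1 gutter: 250 + 8 = 258 px.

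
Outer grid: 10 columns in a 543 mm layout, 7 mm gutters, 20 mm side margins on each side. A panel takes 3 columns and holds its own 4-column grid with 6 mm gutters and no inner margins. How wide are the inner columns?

Outer content = 543 − 2·20 = 503 mm.
Subtracting 9 gutters of 7 leaves 440 for 10 columns, so c = 44 mm.
Span of 3: 3·44 + 2·7 = 132 + 14 = 146 mm.
Subtracting 3 gutters of 6 leaves 128 for 4 columns, so d = 32 mm.

32 mm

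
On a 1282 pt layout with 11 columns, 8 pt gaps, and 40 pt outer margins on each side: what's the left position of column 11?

1140 pt

Subtract both margins: 1282 − 2·40 = 1202 pt.
11 columns + 10 gaps: 11c + 10·8 = 1202.
11c = 1202 − 80 = 1122, so c = 102 pt.
Before column 11: the margin + 10 columns + 10 gaps.
Offset = 40 + 10·(102 + 8) = 40 + 1100 = 1140 pt.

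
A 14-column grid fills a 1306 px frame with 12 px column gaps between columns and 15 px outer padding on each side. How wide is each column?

80 px

Inside the margins: 1306 − 30 = 1276 px.
Subtracting 13 column gaps of 12 leaves 1120 for 14 columns, so c = 80 px.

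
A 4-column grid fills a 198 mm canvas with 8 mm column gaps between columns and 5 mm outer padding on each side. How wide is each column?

Content width = 198 − 2·5 = 188 mm.
4c + 3·8 = 188 → 4c = 164 → c = 41 mm.

41 mm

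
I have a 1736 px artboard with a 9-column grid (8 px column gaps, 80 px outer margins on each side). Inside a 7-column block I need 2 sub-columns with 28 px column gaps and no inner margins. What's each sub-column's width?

598 px

Inside the margins: 1736 − 160 = 1576 px.
Subtracting 8 column gaps of 8 leaves 1512 for 9 columns, so c = 168 px.
7 columns plus 6 column gaps: 1176 + 48 = 1224 px.
2d + 1·28 = 1224 → 2d = 1196 → d = 598 px.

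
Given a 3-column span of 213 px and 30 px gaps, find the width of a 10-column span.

3 columns + 2 gaps: 3c + 2·30 = 213.
3c = 213 − 60 = 153, so c = 51 px.
10-column span = 10·51 + 9·30 = 780 px.

780 px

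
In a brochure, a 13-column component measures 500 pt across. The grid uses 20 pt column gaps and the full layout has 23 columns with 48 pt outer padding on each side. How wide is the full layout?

500 − 12·20 = 260; ÷13 gives c = 20 pt.
Adding margins, columns and gutters: 96 + 460 + 440 = 996 pt.

996 pt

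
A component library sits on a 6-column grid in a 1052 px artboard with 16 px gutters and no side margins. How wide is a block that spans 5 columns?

874 px

Subtracting 5 gutters of 16 leaves 972 for 6 columns, so c = 162 px.
5 columns plus 4 gutters: 810 + 64 = 874 px.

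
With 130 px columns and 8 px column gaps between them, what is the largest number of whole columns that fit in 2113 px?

15 columns

k columns need k·130 + (k−1)·8 = k·138 − 8.
k·138 − 8 ≤ 2113 → k ≤ 2121 / 138 ≈ 15.37, so k = 15.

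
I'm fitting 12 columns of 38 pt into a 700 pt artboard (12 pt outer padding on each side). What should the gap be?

Take off 24 pt of margins, leaving 676 pt.
12·38 + 11g = 676 → 11g = 220 → g = 20 pt.

20 pt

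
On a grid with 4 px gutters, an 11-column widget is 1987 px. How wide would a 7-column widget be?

1263 px

Subtracting 10 gutters of 4 leaves 1947 for 11 columns, so c = 177 px.
7 columns plus 6 gutters: 1239 + 24 = 1263 px.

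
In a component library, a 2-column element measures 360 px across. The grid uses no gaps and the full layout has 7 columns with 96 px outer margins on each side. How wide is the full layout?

2c = 360 → c = 180 px.
Summing: 192 + 1260 = 1452 px.

1452 px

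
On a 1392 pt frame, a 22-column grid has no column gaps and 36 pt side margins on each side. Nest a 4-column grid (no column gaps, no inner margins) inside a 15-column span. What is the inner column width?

Outer content = 1392 − 2·36 = 1320 pt.
1320 / 22 = 60 pt per column.
15-column span = 15·60 = 900 pt.
With no column gaps, each column is 900/4 = 225 pt.

225 pt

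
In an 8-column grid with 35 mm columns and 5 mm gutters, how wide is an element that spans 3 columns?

3-column span = 3·35 + 2·5 = 115 mm.

115 mm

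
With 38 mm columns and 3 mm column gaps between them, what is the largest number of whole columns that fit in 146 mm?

3 columns

k columns need k·38 + (k−1)·3 = k·41 − 3.
k·41 − 3 ≤ 146 → k ≤ 149 / 41 ≈ 3.63, so k = 3.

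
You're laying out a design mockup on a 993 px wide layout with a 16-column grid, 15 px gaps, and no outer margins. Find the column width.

993 − 15·15 = 768; ÷16 gives c = 48 px.

48 px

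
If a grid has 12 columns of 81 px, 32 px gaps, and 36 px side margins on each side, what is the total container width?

Total width: 2·36 + 12·81 + 11·32 = 1396 px.

1396 px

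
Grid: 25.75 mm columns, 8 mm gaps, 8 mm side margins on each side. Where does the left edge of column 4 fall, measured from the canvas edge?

Each column+gutter stride is 33.75 mm; 3 of them past the 8 mm margin is 8 + 101.25 = 109.25 mm.

109.25 mm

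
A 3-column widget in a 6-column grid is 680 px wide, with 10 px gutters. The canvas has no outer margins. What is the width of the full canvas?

1370 px

3 columns + 2 gutters: 3c + 2·10 = 680.
3c = 680 − 20 = 660, so c = 220 px.
Canvas = 6·220 + 5·10 = 1320 + 50 = 1370 px.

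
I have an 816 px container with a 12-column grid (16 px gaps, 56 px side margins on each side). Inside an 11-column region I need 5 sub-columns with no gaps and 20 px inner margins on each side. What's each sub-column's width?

120.8 px

Inside the margins: 816 − 112 = 704 px.
12 columns + 11 gaps: 12c + 11·16 = 704.
12c = 704 − 176 = 528, so c = 44 px.
Span of 11: 11·44 + 10·16 = 484 + 160 = 644 px.
Inner content = 644 − 2·20 = 604 px.
604 / 5 = 120.8 px per column.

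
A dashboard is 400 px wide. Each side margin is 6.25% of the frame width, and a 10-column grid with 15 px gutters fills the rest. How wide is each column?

21.5 px

Each margin = 6.25% of 400 = 25 px; content = 400 − 2·25 = 350 px.
350 − 9·15 = 215; ÷10 gives c = 21.5 px.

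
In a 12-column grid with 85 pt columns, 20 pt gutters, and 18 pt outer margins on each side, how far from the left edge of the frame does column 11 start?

Each column+gutter stride is 105 pt; 10 of them past the 18 pt margin is 18 + 1050 = 1068 pt.

1068 pt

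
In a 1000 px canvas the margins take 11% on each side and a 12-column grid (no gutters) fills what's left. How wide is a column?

65 px

Margins: 11% × 1000 = 110 px each, so content = 1000 − 220 = 780 px.
12c = 780 → c = 65 px.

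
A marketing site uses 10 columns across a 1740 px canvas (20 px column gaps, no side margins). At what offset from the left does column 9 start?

Subtracting 9 column gaps of 20 leaves 1560 for 10 columns, so c = 156 px.
Each column+gutter stride is 176 px; with no margin, 8 of them is 1408 px.

1408 px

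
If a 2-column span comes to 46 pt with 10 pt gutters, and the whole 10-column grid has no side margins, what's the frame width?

Subtracting 1 gutter of 10 leaves 36 for 2 columns, so c = 18 pt.
Summing: 180 + 90 = 270 pt.

270 pt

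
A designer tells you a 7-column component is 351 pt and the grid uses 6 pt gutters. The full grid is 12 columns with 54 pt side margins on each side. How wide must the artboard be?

7 columns + 6 gutters: 7c + 6·6 = 351.
7c = 351 − 36 = 315, so c = 45 pt.
Adding margins, columns and gutters: 108 + 540 + 66 = 714 pt.

714 pt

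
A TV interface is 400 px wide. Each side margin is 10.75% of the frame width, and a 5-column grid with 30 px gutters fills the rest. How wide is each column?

Margins: 10.75% × 400 = 43 px each, so content = 400 − 86 = 314 px.
314 − 4·30 = 194; ÷5 gives c = 38.8 px.

38.8 px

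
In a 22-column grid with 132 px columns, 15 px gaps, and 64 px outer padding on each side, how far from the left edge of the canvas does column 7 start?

946 px

Column 7 starts at margin + 6·(column + gutter) = 64 + 6·147 = 946 px.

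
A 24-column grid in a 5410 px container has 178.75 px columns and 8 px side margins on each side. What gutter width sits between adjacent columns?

48 px

Take off 16 px of margins, leaving 5394 px.
24·178.75 + 23g = 5394 → 23g = 1104 → g = 48 px.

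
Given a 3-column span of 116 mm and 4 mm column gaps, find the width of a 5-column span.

196 mm

Subtracting 2 column gaps of 4 leaves 108 for 3 columns, so c = 36 mm.
5 columns plus 4 column gaps: 180 + 16 = 196 mm.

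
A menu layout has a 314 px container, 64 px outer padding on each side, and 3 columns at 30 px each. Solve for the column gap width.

Take off 128 px of margins, leaving 186 px.
Columns use 90 px, leaving 96 px across 2 column gaps = 48 px each.

48 px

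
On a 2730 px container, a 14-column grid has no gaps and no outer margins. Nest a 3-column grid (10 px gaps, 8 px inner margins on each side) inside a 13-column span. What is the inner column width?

833 px

With no gaps, each column is 2730/14 = 195 px.
13-column span = 13·195 = 2535 px.
Inner content = 2535 − 2·8 = 2519 px.
2519 − 2·10 = 2499; ÷3 gives d = 833 px.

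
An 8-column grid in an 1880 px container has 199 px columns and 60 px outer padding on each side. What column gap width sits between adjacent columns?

24 px

Take off 120 px of margins, leaving 1760 px.
8 columns take 8·199 = 1592 px; remaining 168 splits into 7 column gaps.
g = 168 / 7 = 24 px.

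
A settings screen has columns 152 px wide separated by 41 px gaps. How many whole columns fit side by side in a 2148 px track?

k columns need k·152 + (k−1)·41 = k·193 − 41.
k·193 − 41 ≤ 2148 → k ≤ 2189 / 193 ≈ 11.34, so k = 11.

11 columns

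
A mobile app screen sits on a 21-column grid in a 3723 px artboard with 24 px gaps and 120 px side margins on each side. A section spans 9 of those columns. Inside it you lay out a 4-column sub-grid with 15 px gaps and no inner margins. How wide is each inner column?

Inside the margins: 3723 − 240 = 3483 px.
21c + 20·24 = 3483 → 21c = 3003 → c = 143 px.
9 columns plus 8 gaps: 1287 + 192 = 1479 px.
1479 − 3·15 = 1434; ÷4 gives d = 358.5 px.

358.5 px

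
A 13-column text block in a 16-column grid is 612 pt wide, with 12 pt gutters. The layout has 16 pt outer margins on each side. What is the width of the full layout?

788 pt

612 − 12·12 = 468; ÷13 gives c = 36 pt.
Total width: 2·16 + 16·36 + 15·12 = 788 pt.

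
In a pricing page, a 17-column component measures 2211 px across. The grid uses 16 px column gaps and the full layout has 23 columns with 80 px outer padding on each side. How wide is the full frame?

17c + 16·16 = 2211 → 17c = 1955 → c = 115 px.
Frame = 2·80 + 23·115 + 22·16 = 160 + 2645 + 352 = 3157 px.

3157 px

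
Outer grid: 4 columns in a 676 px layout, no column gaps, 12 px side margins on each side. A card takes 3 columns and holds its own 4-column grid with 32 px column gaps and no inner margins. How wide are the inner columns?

98.25 px

Subtract both margins: 676 − 2·12 = 652 px.
652 / 4 = 163 px per column.
3-column span = 3·163 = 489 px.
4d + 3·32 = 489 → 4d = 393 → d = 98.25 px.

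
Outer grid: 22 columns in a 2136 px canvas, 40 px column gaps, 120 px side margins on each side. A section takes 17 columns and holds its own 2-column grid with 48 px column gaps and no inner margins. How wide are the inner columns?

704 px

Outer content = 2136 − 2·120 = 1896 px.
1896 − 21·40 = 1056; ÷22 gives c = 48 px.
17-column span = 17·48 + 16·40 = 1456 px.
1456 − 1·48 = 1408; ÷2 gives d = 704 px.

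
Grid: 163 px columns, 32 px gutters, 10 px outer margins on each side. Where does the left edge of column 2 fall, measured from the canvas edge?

Column 2 starts at margin + 1·(column + gutter) = 10 + 1·195 = 205 px.

205 px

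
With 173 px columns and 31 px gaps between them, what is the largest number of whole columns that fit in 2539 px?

Each extra column adds 173 + 31 = 204 px.
(2539 + 31) / 204 = 12.60, so 12 columns fit.

12 columns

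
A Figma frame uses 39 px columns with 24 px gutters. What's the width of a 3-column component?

165 px

3-column span = 3·39 + 2·24 = 165 px.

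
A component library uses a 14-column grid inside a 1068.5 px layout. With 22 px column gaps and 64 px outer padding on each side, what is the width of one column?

46.75 px

Subtract both margins: 1068.5 − 2·64 = 940.5 px.
940.5 − 13·22 = 654.5; ÷14 gives c = 46.75 px.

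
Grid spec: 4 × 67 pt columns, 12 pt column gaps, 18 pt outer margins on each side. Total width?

Total width: 2·18 + 4·67 + 3·12 = 340 pt.

340 pt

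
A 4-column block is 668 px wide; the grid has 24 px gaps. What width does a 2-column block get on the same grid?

4c + 3·24 = 668 → 4c = 596 → c = 149 px.
Span of 2: 2·149 + 1·24 = 298 + 24 = 322 px.

322 px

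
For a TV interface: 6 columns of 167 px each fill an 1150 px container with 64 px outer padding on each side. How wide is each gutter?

4 px

Inside the margins: 1150 − 128 = 1022 px.
6·167 + 5g = 1022 → 5g = 20 → g = 4 px.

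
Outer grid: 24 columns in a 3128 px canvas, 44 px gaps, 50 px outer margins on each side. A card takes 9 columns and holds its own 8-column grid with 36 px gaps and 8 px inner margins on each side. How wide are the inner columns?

105 px

Take off 100 px of margins, leaving 3028 px.
3028 − 23·44 = 2016; ÷24 gives c = 84 px.
Span of 9: 9·84 + 8·44 = 756 + 352 = 1108 px.
Inner content = 1108 − 2·8 = 1092 px.
8 columns + 7 gaps: 8d + 7·36 = 1092.
8d = 1092 − 252 = 840, so d = 105 px.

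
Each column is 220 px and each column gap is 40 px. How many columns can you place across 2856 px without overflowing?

11 columns: 11·220 + 10·40 = 2820 px ≤ 2856.
12 columns: 3080 px > 2856. So 11.

11 columns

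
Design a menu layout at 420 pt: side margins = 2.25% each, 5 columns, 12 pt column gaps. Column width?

70.62 pt

Each margin = 2.25% of 420 = 9.45 pt; content = 420 − 2·9.45 = 401.1 pt.
5 columns + 4 column gaps: 5c + 4·12 = 401.1.
5c = 401.1 − 48 = 353.1, so c = 70.62 pt.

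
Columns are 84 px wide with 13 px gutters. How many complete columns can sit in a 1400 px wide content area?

14 columns

k columns need k·84 + (k−1)·13 = k·97 − 13.
k·97 − 13 ≤ 1400 → k ≤ 1413 / 97 ≈ 14.57, so k = 14.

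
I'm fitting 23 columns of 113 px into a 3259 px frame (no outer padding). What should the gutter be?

23 columns take 23·113 = 2599 px; remaining 660 splits into 22 gutters.
g = 660 / 22 = 30 px.

30 px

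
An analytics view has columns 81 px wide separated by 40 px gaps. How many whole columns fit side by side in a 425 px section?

k columns need k·81 + (k−1)·40 = k·121 − 40.
k·121 − 40 ≤ 425 → k ≤ 465 / 121 ≈ 3.84, so k = 3.

3 columns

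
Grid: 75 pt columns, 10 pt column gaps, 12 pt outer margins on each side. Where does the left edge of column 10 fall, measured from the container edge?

Each column+gutter stride is 85 pt; 9 of them past the 12 pt margin is 12 + 765 = 777 pt.

777 pt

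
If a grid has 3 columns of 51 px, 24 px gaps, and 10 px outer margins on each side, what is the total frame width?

221 px

Adding margins, columns and gutters: 20 + 153 + 48 = 221 px.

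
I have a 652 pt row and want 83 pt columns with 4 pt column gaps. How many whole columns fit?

7 columns

7 columns: 7·83 + 6·4 = 605 pt ≤ 652.
8 columns: 692 pt > 652. So 7.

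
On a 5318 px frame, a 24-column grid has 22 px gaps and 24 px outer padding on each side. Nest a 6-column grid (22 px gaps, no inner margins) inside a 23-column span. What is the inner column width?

823.25 px

Outer content = 5318 − 2·24 = 5270 px.
5270 − 23·22 = 4764; ÷24 gives c = 198.5 px.
23 columns plus 22 gaps: 4565.5 + 484 = 5049.5 px.
Subtracting 5 gaps of 22 leaves 4939.5 for 6 columns, so d = 823.25 px.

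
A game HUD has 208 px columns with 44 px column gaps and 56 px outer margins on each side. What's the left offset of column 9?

Each column+gutter stride is 252 px; 8 of them past the 56 px margin is 56 + 2016 = 2072 px.

2072 px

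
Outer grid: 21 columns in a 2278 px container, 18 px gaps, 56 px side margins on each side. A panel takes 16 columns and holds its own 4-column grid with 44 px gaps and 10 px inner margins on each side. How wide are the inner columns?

373.5 px

Take off 112 px of margins, leaving 2166 px.
21 columns + 20 gaps: 21c + 20·18 = 2166.
21c = 2166 − 360 = 1806, so c = 86 px.
16-column span = 16·86 + 15·18 = 1646 px.
Inner content = 1646 − 2·10 = 1626 px.
Subtracting 3 gaps of 44 leaves 1494 for 4 columns, so d = 373.5 px.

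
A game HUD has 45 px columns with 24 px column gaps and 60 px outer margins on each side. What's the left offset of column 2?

129 px

Column 2 starts at margin + 1·(column + gutter) = 60 + 1·69 = 129 px.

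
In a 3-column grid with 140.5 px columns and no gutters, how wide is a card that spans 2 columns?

281 px

2-column span = 2·140.5 = 281 px.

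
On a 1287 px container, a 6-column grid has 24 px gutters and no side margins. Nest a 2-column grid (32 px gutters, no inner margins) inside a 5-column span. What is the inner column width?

6 columns + 5 gutters: 6c + 5·24 = 1287.
6c = 1287 − 120 = 1167, so c = 194.5 px.
5 columns plus 4 gutters: 972.5 + 96 = 1068.5 px.
2d + 1·32 = 1068.5 → 2d = 1036.5 → d = 518.25 px.

518.25 px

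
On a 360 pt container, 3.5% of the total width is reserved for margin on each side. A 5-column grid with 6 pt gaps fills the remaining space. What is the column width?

Each margin = 3.5% of 360 = 12.6 pt; content = 360 − 2·12.6 = 334.8 pt.
Subtracting 4 gaps of 6 leaves 310.8 for 5 columns, so c = 62.16 pt.

62.16 pt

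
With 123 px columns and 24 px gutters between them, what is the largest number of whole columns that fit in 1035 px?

7 columns

k columns need k·123 + (k−1)·24 = k·147 − 24.
k·147 − 24 ≤ 1035 → k ≤ 1059 / 147 ≈ 7.20, so k = 7.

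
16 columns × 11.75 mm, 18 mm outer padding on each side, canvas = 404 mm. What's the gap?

12 mm

Take off 36 mm of margins, leaving 368 mm.
16 columns take 16·11.75 = 188 mm; remaining 180 splits into 15 gaps.
g = 180 / 15 = 12 mm.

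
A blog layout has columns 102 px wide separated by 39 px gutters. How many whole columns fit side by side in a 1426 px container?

10 columns

Each extra column adds 102 + 39 = 141 px.
(1426 + 39) / 141 = 10.39, so 10 columns fit.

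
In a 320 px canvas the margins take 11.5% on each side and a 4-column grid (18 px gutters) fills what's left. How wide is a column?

48.1 px

320 × (1 − 2·11.5%) = 320 × 77% = 246.4 px for the columns.
246.4 − 3·18 = 192.4; ÷4 gives c = 48.1 px.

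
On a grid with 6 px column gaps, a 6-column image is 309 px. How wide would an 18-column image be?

939 px

6 columns + 5 column gaps: 6c + 5·6 = 309.
6c = 309 − 30 = 279, so c = 46.5 px.
Span of 18: 18·46.5 + 17·6 = 837 + 102 = 939 px.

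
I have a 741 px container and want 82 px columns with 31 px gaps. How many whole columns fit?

6 columns

Each extra column adds 82 + 31 = 113 px.
(741 + 31) / 113 = 6.83, so 6 columns fit.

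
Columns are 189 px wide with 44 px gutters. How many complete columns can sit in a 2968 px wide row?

Each extra column adds 189 + 44 = 233 px.
(2968 + 44) / 233 = 12.93, so 12 columns fit.

12 columns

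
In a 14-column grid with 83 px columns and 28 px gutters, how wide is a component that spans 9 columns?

971 px

9 columns plus 8 gutters: 747 + 224 = 971 px.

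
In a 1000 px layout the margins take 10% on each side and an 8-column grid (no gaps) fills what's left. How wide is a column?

Each margin = 10% of 1000 = 100 px; content = 1000 − 2·100 = 800 px.
8c = 800 → c = 100 px.

100 px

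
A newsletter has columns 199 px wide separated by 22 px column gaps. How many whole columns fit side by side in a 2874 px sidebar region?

13 columns

k columns need k·199 + (k−1)·22 = k·221 − 22.
k·221 − 22 ≤ 2874 → k ≤ 2896 / 221 ≈ 13.10, so k = 13.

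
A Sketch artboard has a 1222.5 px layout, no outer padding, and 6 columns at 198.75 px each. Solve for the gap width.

6 columns take 6·198.75 = 1192.5 px; remaining 30 splits into 5 gaps.
g = 30 / 5 = 6 px.

6 px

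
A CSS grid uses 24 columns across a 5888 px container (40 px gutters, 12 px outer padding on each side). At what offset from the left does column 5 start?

Take off 24 px of margins, leaving 5864 px.
24 columns + 23 gutters: 24c + 23·40 = 5864.
24c = 5864 − 920 = 4944, so c = 206 px.
Before column 5: the margin + 4 columns + 4 gutters.
Offset = 12 + 4·(206 + 40) = 12 + 984 = 996 px.

996 px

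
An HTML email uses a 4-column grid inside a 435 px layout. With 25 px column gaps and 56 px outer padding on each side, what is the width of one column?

62 px

Content width = 435 − 2·56 = 323 px.
Subtracting 3 column gaps of 25 leaves 248 for 4 columns, so c = 62 px.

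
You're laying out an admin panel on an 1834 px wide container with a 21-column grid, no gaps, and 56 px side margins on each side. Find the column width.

Inside the margins: 1834 − 112 = 1722 px.
21c = 1722 → c = 82 px.

82 px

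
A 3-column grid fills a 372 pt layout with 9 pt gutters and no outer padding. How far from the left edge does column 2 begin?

127 pt

372 − 2·9 = 354; ÷3 gives c = 118 pt.
No margin, so column 2 starts at 1·(column + gutter) = 1·127 = 127 pt.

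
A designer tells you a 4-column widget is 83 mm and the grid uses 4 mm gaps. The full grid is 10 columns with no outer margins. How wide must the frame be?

4 columns + 3 gaps: 4c + 3·4 = 83.
4c = 83 − 12 = 71, so c = 17.75 mm.
Summing: 177.5 + 36 = 213.5 mm.

213.5 mm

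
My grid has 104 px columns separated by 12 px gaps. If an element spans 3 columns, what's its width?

336 px

3-column span = 3·104 + 2·12 = 336 px.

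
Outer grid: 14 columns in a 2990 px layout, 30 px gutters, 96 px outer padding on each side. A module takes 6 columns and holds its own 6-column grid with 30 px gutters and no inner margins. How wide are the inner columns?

172 px

Outer content = 2990 − 2·96 = 2798 px.
14c + 13·30 = 2798 → 14c = 2408 → c = 172 px.
6-column span = 6·172 + 5·30 = 1182 px.
6 columns + 5 gutters: 6d + 5·30 = 1182.
6d = 1182 − 150 = 1032, so d = 172 px.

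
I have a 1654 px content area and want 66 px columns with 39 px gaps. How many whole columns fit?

16 columns

k columns need k·66 + (k−1)·39 = k·105 − 39.
k·105 − 39 ≤ 1654 → k ≤ 1693 / 105 ≈ 16.12, so k = 16.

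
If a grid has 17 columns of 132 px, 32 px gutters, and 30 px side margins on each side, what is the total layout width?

2816 px

Total width: 2·30 + 17·132 + 16·32 = 2816 px.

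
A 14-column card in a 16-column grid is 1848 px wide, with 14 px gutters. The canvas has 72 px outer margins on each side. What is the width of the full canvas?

14 columns + 13 gutters: 14c + 13·14 = 1848.
14c = 1848 − 182 = 1666, so c = 119 px.
Canvas = 2·72 + 16·119 + 15·14 = 144 + 1904 + 210 = 2258 px.

2258 px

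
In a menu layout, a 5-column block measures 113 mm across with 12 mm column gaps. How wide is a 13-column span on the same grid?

313 mm

Subtracting 4 column gaps of 12 leaves 65 for 5 columns, so c = 13 mm.
13-column span = 13·13 + 12·12 = 313 mm.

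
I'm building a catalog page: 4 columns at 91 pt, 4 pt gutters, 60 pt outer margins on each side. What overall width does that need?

Total width: 2·60 + 4·91 + 3·4 = 496 pt.

496 pt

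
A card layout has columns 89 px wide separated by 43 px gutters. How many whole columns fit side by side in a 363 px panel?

3 columns

k columns need k·89 + (k−1)·43 = k·132 − 43.
k·132 − 43 ≤ 363 → k ≤ 406 / 132 ≈ 3.08, so k = 3.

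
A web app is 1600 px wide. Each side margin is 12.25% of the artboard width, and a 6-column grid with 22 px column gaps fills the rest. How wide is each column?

183 px

Each margin = 12.25% of 1600 = 196 px; content = 1600 − 2·196 = 1208 px.
6 columns + 5 column gaps: 6c + 5·22 = 1208.
6c = 1208 − 110 = 1098, so c = 183 px.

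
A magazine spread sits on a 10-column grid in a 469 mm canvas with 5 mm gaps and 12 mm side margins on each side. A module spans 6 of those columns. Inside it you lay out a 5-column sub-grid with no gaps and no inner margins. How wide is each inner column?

Subtract both margins: 469 − 2·12 = 445 mm.
10 columns + 9 gaps: 10c + 9·5 = 445.
10c = 445 − 45 = 400, so c = 40 mm.
6-column span = 6·40 + 5·5 = 265 mm.
With no gaps, each column is 265/5 = 53 mm.

53 mm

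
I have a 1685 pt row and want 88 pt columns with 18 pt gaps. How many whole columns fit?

16 columns: 16·88 + 15·18 = 1678 pt ≤ 1685.
17 columns: 1784 pt > 1685. So 16.

16 columns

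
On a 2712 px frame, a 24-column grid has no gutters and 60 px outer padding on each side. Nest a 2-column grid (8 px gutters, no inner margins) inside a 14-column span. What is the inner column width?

752 px

Take off 120 px of margins, leaving 2592 px.
24c = 2592 → c = 108 px.
With no gutters, 14 columns span 14·108 = 1512 px.
Subtracting 1 gutter of 8 leaves 1504 for 2 columns, so d = 752 px.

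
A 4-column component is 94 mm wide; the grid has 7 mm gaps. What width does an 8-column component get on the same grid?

4c + 3·7 = 94 → 4c = 73 → c = 18.25 mm.
8-column span = 8·18.25 + 7·7 = 195 mm.

195 mm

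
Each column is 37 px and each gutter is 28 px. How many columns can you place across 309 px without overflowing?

5 columns: 5·37 + 4·28 = 297 px ≤ 309.
6 columns: 362 px > 309. So 5.

5 columns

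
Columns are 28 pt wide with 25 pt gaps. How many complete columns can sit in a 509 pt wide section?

10 columns

10 columns: 10·28 + 9·25 = 505 pt ≤ 509.
11 columns: 558 pt > 509. So 10.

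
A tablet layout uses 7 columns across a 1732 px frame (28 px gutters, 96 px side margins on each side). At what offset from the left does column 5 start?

Take off 192 px of margins, leaving 1540 px.
7 columns + 6 gutters: 7c + 6·28 = 1540.
7c = 1540 − 168 = 1372, so c = 196 px.
Column 5 starts at margin + 4·(column + gutter) = 96 + 4·224 = 992 px.

992 px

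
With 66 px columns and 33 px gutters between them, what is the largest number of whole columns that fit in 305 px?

3 columns

k columns need k·66 + (k−1)·33 = k·99 − 33.
k·99 − 33 ≤ 305 → k ≤ 338 / 99 ≈ 3.41, so k = 3.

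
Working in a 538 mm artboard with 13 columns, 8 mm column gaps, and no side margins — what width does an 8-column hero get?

13 columns + 12 column gaps: 13c + 12·8 = 538.
13c = 538 − 96 = 442, so c = 34 mm.
8 columns plus 7 column gaps: 272 + 56 = 328 mm.

328 mm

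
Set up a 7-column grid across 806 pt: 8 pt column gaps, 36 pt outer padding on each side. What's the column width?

98 pt

Inside the margins: 806 − 72 = 734 pt.
7c + 6·8 = 734 → 7c = 686 → c = 98 pt.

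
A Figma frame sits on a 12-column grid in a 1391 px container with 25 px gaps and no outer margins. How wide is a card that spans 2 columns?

211 px

12 columns + 11 gaps: 12c + 11·25 = 1391.
12c = 1391 − 275 = 1116, so c = 93 px.
2-column span = 2·93 + 1·25 = 211 px.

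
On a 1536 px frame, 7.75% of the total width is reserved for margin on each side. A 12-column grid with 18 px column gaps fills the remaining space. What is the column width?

1536 × (1 − 2·7.75%) = 1536 × 84.5% = 1297.92 px for the columns.
12c + 11·18 = 1297.92 → 12c = 1099.92 → c = 91.66 px.

91.66 px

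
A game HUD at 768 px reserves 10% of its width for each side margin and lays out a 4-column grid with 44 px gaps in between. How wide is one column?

120.6 px

Margins: 10% × 768 = 76.8 px each, so content = 768 − 153.6 = 614.4 px.
Subtracting 3 gaps of 44 leaves 482.4 for 4 columns, so c = 120.6 px.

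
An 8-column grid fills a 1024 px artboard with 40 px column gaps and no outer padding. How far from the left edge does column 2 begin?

133 px

1024 − 7·40 = 744; ÷8 gives c = 93 px.
No margin, so column 2 starts at 1·(column + gutter) = 1·133 = 133 px.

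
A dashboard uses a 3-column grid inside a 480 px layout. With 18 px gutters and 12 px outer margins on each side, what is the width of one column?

Inside the margins: 480 − 24 = 456 px.
3c + 2·18 = 456 → 3c = 420 → c = 140 px.

140 px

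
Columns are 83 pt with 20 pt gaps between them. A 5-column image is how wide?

5-column span = 5·83 + 4·20 = 495 pt.

495 pt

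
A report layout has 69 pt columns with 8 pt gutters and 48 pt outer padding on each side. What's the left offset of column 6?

433 pt

Before column 6: the margin + 5 columns + 5 gutters.
Offset = 48 + 5·(69 + 8) = 48 + 385 = 433 pt.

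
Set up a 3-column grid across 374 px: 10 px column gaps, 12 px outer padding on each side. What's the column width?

Inside the margins: 374 − 24 = 350 px.
Subtracting 2 column gaps of 10 leaves 330 for 3 columns, so c = 110 px.

110 px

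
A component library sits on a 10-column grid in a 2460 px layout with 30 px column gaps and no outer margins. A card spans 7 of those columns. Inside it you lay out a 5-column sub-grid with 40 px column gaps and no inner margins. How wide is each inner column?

310.6 px

Subtracting 9 column gaps of 30 leaves 2190 for 10 columns, so c = 219 px.
7 columns plus 6 column gaps: 1533 + 180 = 1713 px.
Subtracting 4 column gaps of 40 leaves 1553 for 5 columns, so d = 310.6 px.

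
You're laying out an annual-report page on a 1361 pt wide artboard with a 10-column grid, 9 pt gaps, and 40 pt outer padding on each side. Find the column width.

Content width = 1361 − 2·40 = 1281 pt.
10c + 9·9 = 1281 → 10c = 1200 → c = 120 pt.

120 pt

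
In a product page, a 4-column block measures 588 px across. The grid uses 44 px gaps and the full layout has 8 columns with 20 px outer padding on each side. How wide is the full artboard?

588 − 3·44 = 456; ÷4 gives c = 114 px.
Artboard = 2·20 + 8·114 + 7·44 = 40 + 912 + 308 = 1260 px.

1260 px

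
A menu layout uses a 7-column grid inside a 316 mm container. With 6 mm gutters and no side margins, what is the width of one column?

316 − 6·6 = 280; ÷7 gives c = 40 mm.

40 mm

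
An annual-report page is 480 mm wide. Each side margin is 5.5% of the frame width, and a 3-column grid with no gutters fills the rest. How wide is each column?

Margins: 5.5% × 480 = 26.4 mm each, so content = 480 − 52.8 = 427.2 mm.
427.2 / 3 = 142.4 mm per column.

142.4 mm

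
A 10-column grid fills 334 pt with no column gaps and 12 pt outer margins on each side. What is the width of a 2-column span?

62 pt

Inside the margins: 334 − 24 = 310 pt.
With no column gaps, each column is 310/10 = 31 pt.
2-column span = 2·31 = 62 pt.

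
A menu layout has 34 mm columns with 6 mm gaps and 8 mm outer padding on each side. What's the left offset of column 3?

88 mm

Each column+gutter stride is 40 mm; 2 of them past the 8 mm margin is 8 + 80 = 88 mm.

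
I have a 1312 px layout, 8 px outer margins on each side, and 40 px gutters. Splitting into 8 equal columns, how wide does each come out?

127 px

Inside the margins: 1312 − 16 = 1296 px.
Subtracting 7 gutters of 40 leaves 1016 for 8 columns, so c = 127 px.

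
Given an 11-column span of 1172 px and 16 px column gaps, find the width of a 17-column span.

1820 px

11 columns + 10 column gaps: 11c + 10·16 = 1172.
11c = 1172 − 160 = 1012, so c = 92 px.
17-column span = 17·92 + 16·16 = 1820 px.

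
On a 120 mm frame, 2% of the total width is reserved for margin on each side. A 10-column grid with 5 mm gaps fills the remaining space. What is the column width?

120 × (1 − 2·2%) = 120 × 96% = 115.2 mm for the columns.
Subtracting 9 gaps of 5 leaves 70.2 for 10 columns, so c = 7.02 mm.

7.02 mm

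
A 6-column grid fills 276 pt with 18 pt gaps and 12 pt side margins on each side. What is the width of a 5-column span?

207 pt

Content width = 276 − 2·12 = 252 pt.
6 columns + 5 gaps: 6c + 5·18 = 252.
6c = 252 − 90 = 162, so c = 27 pt.
5 columns plus 4 gaps: 135 + 72 = 207 pt.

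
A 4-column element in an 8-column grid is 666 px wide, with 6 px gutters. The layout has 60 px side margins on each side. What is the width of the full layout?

4 columns + 3 gutters: 4c + 3·6 = 666.
4c = 666 − 18 = 648, so c = 162 px.
Adding margins, columns and gutters: 120 + 1296 + 42 = 1458 px.

1458 px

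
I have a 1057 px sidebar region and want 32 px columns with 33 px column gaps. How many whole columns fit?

16 columns

Each extra column adds 32 + 33 = 65 px.
(1057 + 33) / 65 = 16.77, so 16 columns fit.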